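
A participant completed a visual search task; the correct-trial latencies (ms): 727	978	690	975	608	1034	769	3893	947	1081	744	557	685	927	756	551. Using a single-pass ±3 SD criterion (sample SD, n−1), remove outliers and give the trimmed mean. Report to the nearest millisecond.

n = 16, ΣRT = 15922, M = 995.125
Σ(x−M)² = 9385833.75; s = √(9385833.75/15) = 791.026
Cutoffs: 995.125 ± 3·791.026 → [-1378.0, 3368.2]
Outside: 3893 → excluded.
Retained (n=15): Σ = 12029, mean = 12029/15 = 801.933

802 ms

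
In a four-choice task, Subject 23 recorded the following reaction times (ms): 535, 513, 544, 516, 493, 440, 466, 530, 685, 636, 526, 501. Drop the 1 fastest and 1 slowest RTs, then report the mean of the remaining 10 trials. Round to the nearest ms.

Sorted: 440, 466, 493, 501, 513, 516, 526, 530, 535, 544, 636, 685
Drop lowest 1 (440) and highest 1 (685)
Remaining (n=10): Σ = 5260, mean = 5260/10 = 526.000

526 ms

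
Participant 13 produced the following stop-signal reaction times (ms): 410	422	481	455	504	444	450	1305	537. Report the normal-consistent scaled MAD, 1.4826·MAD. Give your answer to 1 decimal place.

Sorted: 410, 422, 444, 450, 455, 481, 504, 537, 1305 → median = 455
|x − 455| sorted: 0, 5, 11, 26, 33, 45, 49, 82, 850 → MAD = 33
Robust SD ≈ 1.4826 × 33 = 48.926

48.9 ms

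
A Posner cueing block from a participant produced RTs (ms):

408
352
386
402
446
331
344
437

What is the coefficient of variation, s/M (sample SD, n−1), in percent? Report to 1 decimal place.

n = 8, Σ = 3106, M = 388.2500
Σ(x−M)² = 12845.500; s = √(12845.500/7) = 42.8377
CV = 42.8377 / 388.2500 = 0.11034 = 11.034%

11.0%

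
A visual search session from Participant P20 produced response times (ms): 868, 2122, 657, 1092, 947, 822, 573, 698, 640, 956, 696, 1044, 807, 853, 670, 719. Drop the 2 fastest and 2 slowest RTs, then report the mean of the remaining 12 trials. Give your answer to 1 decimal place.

811.4 ms

Sorted: 573, 640, 657, 670, 696, 698, 719, 807, 822, 853, 868, 947, 956, 1044, 1092, 2122
Drop lowest 2 (573, 640) and highest 2 (1092, 2122)
Remaining (n=12): Σ = 9737, mean = 9737/12 = 811.417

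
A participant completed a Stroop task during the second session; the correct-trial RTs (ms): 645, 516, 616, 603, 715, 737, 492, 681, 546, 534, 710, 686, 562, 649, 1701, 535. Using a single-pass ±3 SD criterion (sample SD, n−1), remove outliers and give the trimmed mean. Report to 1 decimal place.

615.1 ms

n = 16, ΣRT = 10928, M = 683.000
Σ(x−M)² = 1196380.00; s = √(1196380.00/15) = 282.416
Cutoffs: 683.000 ± 3·282.416 → [-164.2, 1530.2]
Outside: 1701 → excluded.
Retained (n=15): Σ = 9227, mean = 9227/15 = 615.133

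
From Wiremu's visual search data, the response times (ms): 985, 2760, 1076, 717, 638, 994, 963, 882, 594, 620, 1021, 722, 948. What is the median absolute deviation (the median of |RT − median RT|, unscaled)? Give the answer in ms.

128 ms

Sorted: 594, 620, 638, 717, 722, 882, 948, 963, 985, 994, 1021, 1076, 2760 → median = 948
|x − 948|: 37, 1812, 128, 231, 310, 46, 15, 66, 354, 328, 73, 226, 0
Sorted deviations: 0, 15, 37, 46, 66, 73, 128, 226, 231, 310, 328, 354, 1812 → MAD = 128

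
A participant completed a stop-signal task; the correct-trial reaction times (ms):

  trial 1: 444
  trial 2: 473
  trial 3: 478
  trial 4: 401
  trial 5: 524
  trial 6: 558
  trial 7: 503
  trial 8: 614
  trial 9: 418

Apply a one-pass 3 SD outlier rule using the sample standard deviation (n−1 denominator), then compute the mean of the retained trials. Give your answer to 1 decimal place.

n = 9, ΣRT = 4413, M = 490.333
Σ(x−M)² = 36978.00; s = √(36978.00/8) = 67.987
Cutoffs: 490.333 ± 3·67.987 → [286.4, 694.3]
No RTs fall outside the cutoffs; all 9 retained. Mean = 4413/9 = 490.333

490.3 ms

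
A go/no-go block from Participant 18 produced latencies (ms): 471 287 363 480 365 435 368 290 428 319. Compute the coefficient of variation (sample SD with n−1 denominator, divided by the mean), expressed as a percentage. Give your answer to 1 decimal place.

18.5%

n = 10, Σ = 3806, M = 380.6000
Σ(x−M)² = 44734.400; s = √(44734.400/9) = 70.5017
CV = 70.5017 / 380.6000 = 0.18524 = 18.524%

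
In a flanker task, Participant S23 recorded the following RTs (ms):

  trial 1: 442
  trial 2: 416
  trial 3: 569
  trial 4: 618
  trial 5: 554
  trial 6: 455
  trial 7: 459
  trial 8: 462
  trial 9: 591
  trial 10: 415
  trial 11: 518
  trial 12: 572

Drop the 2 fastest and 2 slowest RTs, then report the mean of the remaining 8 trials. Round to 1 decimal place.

Sorted: 415, 416, 442, 455, 459, 462, 518, 554, 569, 572, 591, 618
Drop lowest 2 (415, 416) and highest 2 (591, 618)
Remaining (n=8): Σ = 4031, mean = 4031/8 = 503.875

503.9 ms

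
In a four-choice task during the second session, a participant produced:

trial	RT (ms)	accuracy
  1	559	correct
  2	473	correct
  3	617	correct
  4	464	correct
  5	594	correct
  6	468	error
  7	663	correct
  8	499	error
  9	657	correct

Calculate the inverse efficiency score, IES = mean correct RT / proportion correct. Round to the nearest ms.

Correct trials (n=7): 559, 473, 617, 464, 594, 663, 657
Mean correct RT = 4027/7 = 575.2857 ms
Proportion correct = 7/9
IES = 575.2857 / (7/9) = 739.653 ms

740 ms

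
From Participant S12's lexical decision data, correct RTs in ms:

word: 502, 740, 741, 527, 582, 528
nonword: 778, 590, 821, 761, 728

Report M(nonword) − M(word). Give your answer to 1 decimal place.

M(word) = 3620/6 = 603.333
M(nonword) = 3678/5 = 735.600
Difference = 735.600 − 603.333 = 132.267 ms

132.3 ms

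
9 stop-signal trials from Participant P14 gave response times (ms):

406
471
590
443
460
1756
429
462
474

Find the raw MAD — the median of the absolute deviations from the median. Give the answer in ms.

19 ms

Sorted: 406, 429, 443, 460, 462, 471, 474, 590, 1756 → median = 462
|x − 462|: 56, 9, 128, 19, 2, 1294, 33, 0, 12
Sorted deviations: 0, 2, 9, 12, 19, 33, 56, 128, 1294 → MAD = 19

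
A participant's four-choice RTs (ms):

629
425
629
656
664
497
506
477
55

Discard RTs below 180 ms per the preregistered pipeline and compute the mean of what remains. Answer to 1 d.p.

560.4 ms

Excluded: 55
Retained (n=8): Σ = 4483
Mean = 4483/8 = 560.3750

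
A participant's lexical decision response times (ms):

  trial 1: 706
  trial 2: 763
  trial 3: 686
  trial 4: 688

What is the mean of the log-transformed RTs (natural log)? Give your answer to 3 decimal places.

ln(RT): 6.5596, 6.6373, 6.5309, 6.5338
Σ ln(RT) = 26.2615
Mean = 26.2615/4 = 6.56538

6.565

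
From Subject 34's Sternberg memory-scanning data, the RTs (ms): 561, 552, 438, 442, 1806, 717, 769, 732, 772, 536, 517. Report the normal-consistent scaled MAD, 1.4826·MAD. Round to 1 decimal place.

Sorted: 438, 442, 517, 536, 552, 561, 717, 732, 769, 772, 1806 → median = 561
|x − 561| sorted: 0, 9, 25, 44, 119, 123, 156, 171, 208, 211, 1245 → MAD = 123
Robust SD ≈ 1.4826 × 123 = 182.360

182.4 ms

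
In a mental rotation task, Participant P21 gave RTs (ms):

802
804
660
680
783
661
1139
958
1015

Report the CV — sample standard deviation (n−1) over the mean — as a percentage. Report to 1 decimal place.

n = 9, Σ = 7502, M = 833.5556
Σ(x−M)² = 229606.222; s = √(229606.222/8) = 169.4130
CV = 169.4130 / 833.5556 = 0.20324 = 20.324%

20.3%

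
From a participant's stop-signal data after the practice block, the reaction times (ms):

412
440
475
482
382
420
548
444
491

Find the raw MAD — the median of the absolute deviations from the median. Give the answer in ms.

Sorted: 382, 412, 420, 440, 444, 475, 482, 491, 548 → median = 444
|x − 444|: 32, 4, 31, 38, 62, 24, 104, 0, 47
Sorted deviations: 0, 4, 24, 31, 32, 38, 47, 62, 104 → MAD = 32

32 ms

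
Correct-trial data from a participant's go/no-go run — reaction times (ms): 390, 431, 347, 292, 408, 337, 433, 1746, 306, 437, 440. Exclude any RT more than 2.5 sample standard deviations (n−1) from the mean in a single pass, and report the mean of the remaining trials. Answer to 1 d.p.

n = 11, ΣRT = 5567, M = 506.091
Σ(x−M)² = 1720368.91; s = √(1720368.91/10) = 414.773
Cutoffs: 506.091 ± 2.5·414.773 → [-530.8, 1543.0]
Outside: 1746 → excluded.
Retained (n=10): Σ = 3821, mean = 3821/10 = 382.100

382.1 ms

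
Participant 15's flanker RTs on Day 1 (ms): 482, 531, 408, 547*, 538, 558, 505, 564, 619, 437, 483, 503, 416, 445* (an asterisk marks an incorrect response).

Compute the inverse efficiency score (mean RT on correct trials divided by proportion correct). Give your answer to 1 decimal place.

587.6 ms

Correct trials (n=12): 482, 531, 408, 538, 558, 505, 564, 619, 437, 483, 503, 416
Mean correct RT = 6044/12 = 503.6667 ms
Proportion correct = 12/14
IES = 503.6667 / (12/14) = 587.611 ms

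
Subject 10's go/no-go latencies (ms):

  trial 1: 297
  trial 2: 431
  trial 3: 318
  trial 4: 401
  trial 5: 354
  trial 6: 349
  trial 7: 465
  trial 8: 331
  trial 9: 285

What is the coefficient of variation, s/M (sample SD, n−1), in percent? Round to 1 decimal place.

n = 9, Σ = 3231, M = 359.0000
Σ(x−M)² = 30094.000; s = √(30094.000/8) = 61.3331
CV = 61.3331 / 359.0000 = 0.17084 = 17.084%

17.1%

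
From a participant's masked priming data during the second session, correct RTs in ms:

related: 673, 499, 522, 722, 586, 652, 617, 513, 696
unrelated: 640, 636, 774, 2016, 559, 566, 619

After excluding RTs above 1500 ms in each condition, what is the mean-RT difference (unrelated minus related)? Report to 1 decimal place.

23.4 ms

unrelated: exclude 2016
M(related) = 5480/9 = 608.889
M(unrelated) = 3794/6 = 632.333
Difference = 632.333 − 608.889 = 23.444 ms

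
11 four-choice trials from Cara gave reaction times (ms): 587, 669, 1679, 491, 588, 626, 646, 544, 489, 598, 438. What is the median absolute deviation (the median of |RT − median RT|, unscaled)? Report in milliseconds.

58 ms

Sorted: 438, 489, 491, 544, 587, 588, 598, 626, 646, 669, 1679 → median = 588
|x − 588|: 1, 81, 1091, 97, 0, 38, 58, 44, 99, 10, 150
Sorted deviations: 0, 1, 10, 38, 44, 58, 81, 97, 99, 150, 1091 → MAD = 58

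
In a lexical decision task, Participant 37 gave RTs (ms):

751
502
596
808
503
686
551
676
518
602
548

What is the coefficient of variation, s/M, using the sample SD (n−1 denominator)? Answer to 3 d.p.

0.170

n = 11, Σ = 6741, M = 612.8182
Σ(x−M)² = 108291.636; s = √(108291.636/10) = 104.0633
CV = 104.0633 / 612.8182 = 0.16981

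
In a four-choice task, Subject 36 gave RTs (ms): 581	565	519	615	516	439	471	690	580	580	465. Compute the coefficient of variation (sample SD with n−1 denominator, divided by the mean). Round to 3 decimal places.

n = 11, Σ = 6021, M = 547.3636
Σ(x−M)² = 54638.545; s = √(54638.545/10) = 73.9179
CV = 73.9179 / 547.3636 = 0.13504

0.135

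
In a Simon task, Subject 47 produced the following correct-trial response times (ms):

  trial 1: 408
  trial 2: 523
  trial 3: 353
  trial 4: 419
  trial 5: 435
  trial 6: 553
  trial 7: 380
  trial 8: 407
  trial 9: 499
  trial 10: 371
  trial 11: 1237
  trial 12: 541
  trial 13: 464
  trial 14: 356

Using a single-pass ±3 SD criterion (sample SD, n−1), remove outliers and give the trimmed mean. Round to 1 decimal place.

439.2 ms

n = 14, ΣRT = 6946, M = 496.143
Σ(x−M)² = 650561.71; s = √(650561.71/13) = 223.703
Cutoffs: 496.143 ± 3·223.703 → [-175.0, 1167.3]
Outside: 1237 → excluded.
Retained (n=13): Σ = 5709, mean = 5709/13 = 439.154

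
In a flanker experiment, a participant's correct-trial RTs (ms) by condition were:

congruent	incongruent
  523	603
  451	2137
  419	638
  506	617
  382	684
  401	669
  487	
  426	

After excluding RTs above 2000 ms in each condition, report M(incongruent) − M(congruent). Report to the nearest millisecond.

193 ms

incongruent: exclude 2137
M(congruent) = 3595/8 = 449.375
M(incongruent) = 3211/5 = 642.200
Difference = 642.200 − 449.375 = 192.825 ms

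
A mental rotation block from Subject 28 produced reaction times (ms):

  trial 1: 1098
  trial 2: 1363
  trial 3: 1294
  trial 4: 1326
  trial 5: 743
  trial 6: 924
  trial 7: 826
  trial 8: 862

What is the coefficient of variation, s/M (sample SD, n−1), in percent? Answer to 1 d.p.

23.5%

n = 8, Σ = 8436, M = 1054.5000
Σ(x−M)² = 431468.000; s = √(431468.000/7) = 248.2706
CV = 248.2706 / 1054.5000 = 0.23544 = 23.544%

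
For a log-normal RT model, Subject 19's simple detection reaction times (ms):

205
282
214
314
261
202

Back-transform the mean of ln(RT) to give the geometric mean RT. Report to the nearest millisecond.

ln(RT): 5.3230, 5.6419, 5.3660, 5.7494, 5.5645, 5.3083
Mean ln(RT) = 32.9531/6 = 5.49218
Geometric mean = exp(5.49218) = 242.79 ms

243 ms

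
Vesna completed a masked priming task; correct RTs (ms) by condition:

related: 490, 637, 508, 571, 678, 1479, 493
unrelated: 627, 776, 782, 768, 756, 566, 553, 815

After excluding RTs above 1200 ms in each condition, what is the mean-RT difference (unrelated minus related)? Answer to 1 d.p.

related: exclude 1479
M(related) = 3377/6 = 562.833
M(unrelated) = 5643/8 = 705.375
Difference = 705.375 − 562.833 = 142.542 ms

142.5 ms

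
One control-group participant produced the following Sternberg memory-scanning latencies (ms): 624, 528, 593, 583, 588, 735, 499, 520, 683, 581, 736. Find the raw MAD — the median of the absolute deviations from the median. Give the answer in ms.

Sorted: 499, 520, 528, 581, 583, 588, 593, 624, 683, 735, 736 → median = 588
|x − 588|: 36, 60, 5, 5, 0, 147, 89, 68, 95, 7, 148
Sorted deviations: 0, 5, 5, 7, 36, 60, 68, 89, 95, 147, 148 → MAD = 60

60 ms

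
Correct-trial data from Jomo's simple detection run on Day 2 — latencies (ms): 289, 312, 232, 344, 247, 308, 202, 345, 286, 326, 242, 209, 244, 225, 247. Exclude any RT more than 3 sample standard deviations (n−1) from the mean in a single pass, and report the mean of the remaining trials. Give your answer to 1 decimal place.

270.5 ms

n = 15, ΣRT = 4058, M = 270.533
Σ(x−M)² = 32389.73; s = √(32389.73/14) = 48.099
Cutoffs: 270.533 ± 3·48.099 → [126.2, 414.8]
No RTs fall outside the cutoffs; all 15 retained. Mean = 4058/15 = 270.533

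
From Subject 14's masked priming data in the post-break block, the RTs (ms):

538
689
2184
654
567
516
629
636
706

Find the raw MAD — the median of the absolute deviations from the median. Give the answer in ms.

Sorted: 516, 538, 567, 629, 636, 654, 689, 706, 2184 → median = 636
|x − 636|: 98, 53, 1548, 18, 69, 120, 7, 0, 70
Sorted deviations: 0, 7, 18, 53, 69, 70, 98, 120, 1548 → MAD = 69

69 ms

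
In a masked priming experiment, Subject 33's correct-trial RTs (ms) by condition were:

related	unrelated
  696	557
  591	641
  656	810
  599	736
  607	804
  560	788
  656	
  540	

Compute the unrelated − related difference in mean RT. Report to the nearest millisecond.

110 ms

M(related) = 4905/8 = 613.125
M(unrelated) = 4336/6 = 722.667
Difference = 722.667 − 613.125 = 109.542 ms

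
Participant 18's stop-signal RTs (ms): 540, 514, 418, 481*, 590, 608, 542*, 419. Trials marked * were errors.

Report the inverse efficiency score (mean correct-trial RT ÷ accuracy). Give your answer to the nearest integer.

686 ms

Correct trials (n=6): 540, 514, 418, 590, 608, 419
Mean correct RT = 3089/6 = 514.8333 ms
Proportion correct = 6/8
IES = 514.8333 / (6/8) = 686.444 ms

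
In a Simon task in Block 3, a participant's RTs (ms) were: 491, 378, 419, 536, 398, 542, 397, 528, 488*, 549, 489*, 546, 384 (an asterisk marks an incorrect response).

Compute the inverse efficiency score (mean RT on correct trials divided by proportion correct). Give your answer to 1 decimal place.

555.2 ms

Correct trials (n=11): 491, 378, 419, 536, 398, 542, 397, 528, 549, 546, 384
Mean correct RT = 5168/11 = 469.8182 ms
Proportion correct = 11/13
IES = 469.8182 / (11/13) = 555.240 ms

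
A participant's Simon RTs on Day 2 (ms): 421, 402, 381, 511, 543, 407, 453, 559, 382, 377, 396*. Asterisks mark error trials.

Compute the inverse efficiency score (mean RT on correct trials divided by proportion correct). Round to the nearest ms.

488 ms

Correct trials (n=10): 421, 402, 381, 511, 543, 407, 453, 559, 382, 377
Mean correct RT = 4436/10 = 443.6000 ms
Proportion correct = 10/11
IES = 443.6000 / (10/11) = 487.960 ms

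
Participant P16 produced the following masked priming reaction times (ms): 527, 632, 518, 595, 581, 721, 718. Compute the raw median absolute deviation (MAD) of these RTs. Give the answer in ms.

68 ms

Sorted: 518, 527, 581, 595, 632, 718, 721 → median = 595
|x − 595|: 68, 37, 77, 0, 14, 126, 123
Sorted deviations: 0, 14, 37, 68, 77, 123, 126 → MAD = 68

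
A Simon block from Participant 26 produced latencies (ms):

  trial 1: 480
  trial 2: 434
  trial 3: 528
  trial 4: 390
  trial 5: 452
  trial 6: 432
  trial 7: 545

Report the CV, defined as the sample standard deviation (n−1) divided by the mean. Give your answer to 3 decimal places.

n = 7, Σ = 3261, M = 465.8571
Σ(x−M)² = 18432.857; s = √(18432.857/6) = 55.4269
CV = 55.4269 / 465.8571 = 0.11898

0.119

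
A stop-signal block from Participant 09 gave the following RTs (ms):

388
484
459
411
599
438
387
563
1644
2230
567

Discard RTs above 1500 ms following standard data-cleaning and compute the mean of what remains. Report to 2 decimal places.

Excluded: 1644, 2230
Retained (n=9): Σ = 4296
Mean = 4296/9 = 477.3333

477.33 ms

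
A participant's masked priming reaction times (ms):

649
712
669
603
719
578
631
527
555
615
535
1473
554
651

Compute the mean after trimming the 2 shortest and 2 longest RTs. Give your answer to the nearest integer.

622 ms

Sorted: 527, 535, 554, 555, 578, 603, 615, 631, 649, 651, 669, 712, 719, 1473
Drop lowest 2 (527, 535) and highest 2 (719, 1473)
Remaining (n=10): Σ = 6217, mean = 6217/10 = 621.700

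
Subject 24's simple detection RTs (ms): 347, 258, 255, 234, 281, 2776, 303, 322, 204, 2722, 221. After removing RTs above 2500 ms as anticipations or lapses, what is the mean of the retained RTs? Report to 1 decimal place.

Excluded: 2722, 2776
Retained (n=9): Σ = 2425
Mean = 2425/9 = 269.4444

269.4 ms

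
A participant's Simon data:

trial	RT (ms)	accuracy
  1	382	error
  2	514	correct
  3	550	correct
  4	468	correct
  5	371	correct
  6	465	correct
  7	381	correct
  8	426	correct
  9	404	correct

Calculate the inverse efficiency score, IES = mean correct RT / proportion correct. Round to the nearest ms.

503 ms

Correct trials (n=8): 514, 550, 468, 371, 465, 381, 426, 404
Mean correct RT = 3579/8 = 447.3750 ms
Proportion correct = 8/9
IES = 447.3750 / (8/9) = 503.297 ms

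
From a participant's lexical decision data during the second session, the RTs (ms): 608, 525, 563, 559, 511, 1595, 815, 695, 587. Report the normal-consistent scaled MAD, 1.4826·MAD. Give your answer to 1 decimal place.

Sorted: 511, 525, 559, 563, 587, 608, 695, 815, 1595 → median = 587
|x − 587| sorted: 0, 21, 24, 28, 62, 76, 108, 228, 1008 → MAD = 62
Robust SD ≈ 1.4826 × 62 = 91.921

91.9 ms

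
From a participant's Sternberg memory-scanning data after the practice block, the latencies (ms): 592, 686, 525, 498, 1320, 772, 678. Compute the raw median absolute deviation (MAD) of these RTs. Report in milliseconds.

94 ms

Sorted: 498, 525, 592, 678, 686, 772, 1320 → median = 678
|x − 678|: 86, 8, 153, 180, 642, 94, 0
Sorted deviations: 0, 8, 86, 94, 153, 180, 642 → MAD = 94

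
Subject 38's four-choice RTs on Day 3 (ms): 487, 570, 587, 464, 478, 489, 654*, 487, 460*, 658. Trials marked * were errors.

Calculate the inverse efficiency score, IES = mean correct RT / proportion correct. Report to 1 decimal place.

659.4 ms

Correct trials (n=8): 487, 570, 587, 464, 478, 489, 487, 658
Mean correct RT = 4220/8 = 527.5000 ms
Proportion correct = 8/10
IES = 527.5000 / (8/10) = 659.375 ms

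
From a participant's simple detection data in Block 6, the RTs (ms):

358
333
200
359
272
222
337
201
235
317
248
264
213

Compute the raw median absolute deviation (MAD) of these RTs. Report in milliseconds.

53 ms

Sorted: 200, 201, 213, 222, 235, 248, 264, 272, 317, 333, 337, 358, 359 → median = 264
|x − 264|: 94, 69, 64, 95, 8, 42, 73, 63, 29, 53, 16, 0, 51
Sorted deviations: 0, 8, 16, 29, 42, 51, 53, 63, 64, 69, 73, 94, 95 → MAD = 53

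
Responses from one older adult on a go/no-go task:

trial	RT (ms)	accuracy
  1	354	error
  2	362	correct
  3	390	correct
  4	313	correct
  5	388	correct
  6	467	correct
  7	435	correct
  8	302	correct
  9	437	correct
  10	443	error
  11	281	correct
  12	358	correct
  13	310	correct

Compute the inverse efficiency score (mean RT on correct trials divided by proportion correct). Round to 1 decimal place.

434.4 ms

Correct trials (n=11): 362, 390, 313, 388, 467, 435, 302, 437, 281, 358, 310
Mean correct RT = 4043/11 = 367.5455 ms
Proportion correct = 11/13
IES = 367.5455 / (11/13) = 434.372 ms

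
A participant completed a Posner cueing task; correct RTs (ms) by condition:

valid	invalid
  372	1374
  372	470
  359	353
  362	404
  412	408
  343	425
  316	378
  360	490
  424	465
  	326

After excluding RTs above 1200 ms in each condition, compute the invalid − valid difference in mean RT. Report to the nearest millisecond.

44 ms

invalid: exclude 1374
M(valid) = 3320/9 = 368.889
M(invalid) = 3719/9 = 413.222
Difference = 413.222 − 368.889 = 44.333 ms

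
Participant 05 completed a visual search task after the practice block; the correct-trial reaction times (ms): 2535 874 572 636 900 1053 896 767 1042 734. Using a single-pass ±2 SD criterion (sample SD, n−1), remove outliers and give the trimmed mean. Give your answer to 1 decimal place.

830.4 ms

n = 10, ΣRT = 10009, M = 1000.900
Σ(x−M)² = 2838206.90; s = √(2838206.90/9) = 561.566
Cutoffs: 1000.900 ± 2·561.566 → [-122.2, 2124.0]
Outside: 2535 → excluded.
Retained (n=9): Σ = 7474, mean = 7474/9 = 830.444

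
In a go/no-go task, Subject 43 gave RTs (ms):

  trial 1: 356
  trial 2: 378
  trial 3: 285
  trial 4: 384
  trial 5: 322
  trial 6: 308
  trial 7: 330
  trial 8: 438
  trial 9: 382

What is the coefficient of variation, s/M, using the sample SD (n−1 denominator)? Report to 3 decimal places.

0.133

n = 9, Σ = 3183, M = 353.6667
Σ(x−M)² = 17796.000; s = √(17796.000/8) = 47.1646
CV = 47.1646 / 353.6667 = 0.13336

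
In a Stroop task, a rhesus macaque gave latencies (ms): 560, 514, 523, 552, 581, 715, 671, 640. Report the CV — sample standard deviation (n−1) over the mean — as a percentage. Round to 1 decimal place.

n = 8, Σ = 4756, M = 594.5000
Σ(x−M)² = 37214.000; s = √(37214.000/7) = 72.9129
CV = 72.9129 / 594.5000 = 0.12265 = 12.265%

12.3%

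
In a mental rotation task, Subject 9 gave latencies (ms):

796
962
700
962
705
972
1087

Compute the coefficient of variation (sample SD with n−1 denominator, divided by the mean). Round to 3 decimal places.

0.170

n = 7, Σ = 6184, M = 883.4286
Σ(x−M)² = 134759.714; s = √(134759.714/6) = 149.8664
CV = 149.8664 / 883.4286 = 0.16964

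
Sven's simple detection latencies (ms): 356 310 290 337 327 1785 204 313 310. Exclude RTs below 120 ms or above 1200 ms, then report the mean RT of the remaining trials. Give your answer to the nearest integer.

306 ms

Excluded: 1785
Retained (n=8): Σ = 2447
Mean = 2447/8 = 305.8750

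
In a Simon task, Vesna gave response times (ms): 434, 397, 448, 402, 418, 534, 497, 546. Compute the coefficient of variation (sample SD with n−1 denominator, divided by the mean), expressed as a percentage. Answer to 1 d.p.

n = 8, Σ = 3676, M = 459.5000
Σ(x−M)² = 24156.000; s = √(24156.000/7) = 58.7440
CV = 58.7440 / 459.5000 = 0.12784 = 12.784%

12.8%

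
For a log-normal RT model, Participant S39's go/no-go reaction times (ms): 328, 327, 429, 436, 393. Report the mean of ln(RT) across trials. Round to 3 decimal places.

ln(RT): 5.7930, 5.7900, 6.0615, 6.0776, 5.9738
Σ ln(RT) = 29.6959
Mean = 29.6959/5 = 5.93918

5.939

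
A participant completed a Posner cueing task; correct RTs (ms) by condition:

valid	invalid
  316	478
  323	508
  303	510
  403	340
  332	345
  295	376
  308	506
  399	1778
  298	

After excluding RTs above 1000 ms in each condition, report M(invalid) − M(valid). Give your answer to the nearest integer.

invalid: exclude 1778
M(valid) = 2977/9 = 330.778
M(invalid) = 3063/7 = 437.571
Difference = 437.571 − 330.778 = 106.794 ms

107 ms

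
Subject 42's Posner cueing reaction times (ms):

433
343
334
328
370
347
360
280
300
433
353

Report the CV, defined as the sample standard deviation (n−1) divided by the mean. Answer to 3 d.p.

0.134

n = 11, Σ = 3881, M = 352.8182
Σ(x−M)² = 22397.636; s = √(22397.636/10) = 47.3261
CV = 47.3261 / 352.8182 = 0.13414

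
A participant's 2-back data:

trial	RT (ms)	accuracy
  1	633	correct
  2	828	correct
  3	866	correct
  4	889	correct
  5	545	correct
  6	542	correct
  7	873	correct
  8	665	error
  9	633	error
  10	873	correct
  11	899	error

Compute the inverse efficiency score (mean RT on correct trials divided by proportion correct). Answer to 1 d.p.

Correct trials (n=8): 633, 828, 866, 889, 545, 542, 873, 873
Mean correct RT = 6049/8 = 756.1250 ms
Proportion correct = 8/11
IES = 756.1250 / (8/11) = 1039.672 ms

1039.7 ms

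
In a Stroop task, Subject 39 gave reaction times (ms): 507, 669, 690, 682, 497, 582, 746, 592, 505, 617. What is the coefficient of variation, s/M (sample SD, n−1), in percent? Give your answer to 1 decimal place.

n = 10, Σ = 6087, M = 608.7000
Σ(x−M)² = 69104.100; s = √(69104.100/9) = 87.6255
CV = 87.6255 / 608.7000 = 0.14396 = 14.396%

14.4%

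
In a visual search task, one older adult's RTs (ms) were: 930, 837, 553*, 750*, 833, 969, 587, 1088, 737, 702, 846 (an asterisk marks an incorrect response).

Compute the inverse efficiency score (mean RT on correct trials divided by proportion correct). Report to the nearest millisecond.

1022 ms

Correct trials (n=9): 930, 837, 833, 969, 587, 1088, 737, 702, 846
Mean correct RT = 7529/9 = 836.5556 ms
Proportion correct = 9/11
IES = 836.5556 / (9/11) = 1022.457 ms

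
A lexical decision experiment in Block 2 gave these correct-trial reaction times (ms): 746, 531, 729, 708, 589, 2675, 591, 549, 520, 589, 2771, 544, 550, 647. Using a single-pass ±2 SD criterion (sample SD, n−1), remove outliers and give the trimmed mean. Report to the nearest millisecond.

n = 14, ΣRT = 12739, M = 909.929
Σ(x−M)² = 7745636.93; s = √(7745636.93/13) = 771.893
Cutoffs: 909.929 ± 2·771.893 → [-633.9, 2453.7]
Outside: 2675, 2771 → excluded.
Retained (n=12): Σ = 7293, mean = 7293/12 = 607.750

608 ms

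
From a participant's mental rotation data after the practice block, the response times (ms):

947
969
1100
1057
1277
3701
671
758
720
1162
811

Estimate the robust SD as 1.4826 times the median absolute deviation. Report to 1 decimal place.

286.1 ms

Sorted: 671, 720, 758, 811, 947, 969, 1057, 1100, 1162, 1277, 3701 → median = 969
|x − 969| sorted: 0, 22, 88, 131, 158, 193, 211, 249, 298, 308, 2732 → MAD = 193
Robust SD ≈ 1.4826 × 193 = 286.142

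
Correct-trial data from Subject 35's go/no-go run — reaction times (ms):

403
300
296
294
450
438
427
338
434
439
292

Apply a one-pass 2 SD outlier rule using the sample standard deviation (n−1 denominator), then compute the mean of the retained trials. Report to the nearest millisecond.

n = 11, ΣRT = 4111, M = 373.727
Σ(x−M)² = 47326.18; s = √(47326.18/10) = 68.794
Cutoffs: 373.727 ± 2·68.794 → [236.1, 511.3]
No RTs fall outside the cutoffs; all 11 retained. Mean = 4111/11 = 373.727

374 ms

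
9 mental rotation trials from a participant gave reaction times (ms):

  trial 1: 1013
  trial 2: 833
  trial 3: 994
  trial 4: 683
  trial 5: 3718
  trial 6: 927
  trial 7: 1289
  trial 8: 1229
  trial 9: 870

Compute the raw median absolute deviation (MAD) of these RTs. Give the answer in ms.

161 ms

Sorted: 683, 833, 870, 927, 994, 1013, 1229, 1289, 3718 → median = 994
|x − 994|: 19, 161, 0, 311, 2724, 67, 295, 235, 124
Sorted deviations: 0, 19, 67, 124, 161, 235, 295, 311, 2724 → MAD = 161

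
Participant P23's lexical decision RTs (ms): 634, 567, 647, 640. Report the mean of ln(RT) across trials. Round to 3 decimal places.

6.432

ln(RT): 6.4520, 6.3404, 6.4723, 6.4615
Σ ln(RT) = 25.7262
Mean = 25.7262/4 = 6.43156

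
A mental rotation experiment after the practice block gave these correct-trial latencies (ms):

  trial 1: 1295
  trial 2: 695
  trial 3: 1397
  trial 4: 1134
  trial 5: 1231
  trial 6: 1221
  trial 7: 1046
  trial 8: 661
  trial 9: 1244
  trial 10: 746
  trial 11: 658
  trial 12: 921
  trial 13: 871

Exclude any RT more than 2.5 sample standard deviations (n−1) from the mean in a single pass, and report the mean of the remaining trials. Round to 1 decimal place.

1009.2 ms

n = 13, ΣRT = 13120, M = 1009.231
Σ(x−M)² = 837644.31; s = √(837644.31/12) = 264.204
Cutoffs: 1009.231 ± 2.5·264.204 → [348.7, 1669.7]
No RTs fall outside the cutoffs; all 13 retained. Mean = 13120/13 = 1009.231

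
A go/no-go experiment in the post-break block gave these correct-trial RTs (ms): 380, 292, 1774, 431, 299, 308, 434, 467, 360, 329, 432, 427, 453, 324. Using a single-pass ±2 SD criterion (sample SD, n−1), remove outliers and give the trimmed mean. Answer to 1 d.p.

379.7 ms

n = 14, ΣRT = 6710, M = 479.286
Σ(x−M)² = 1854182.86; s = √(1854182.86/13) = 377.663
Cutoffs: 479.286 ± 2·377.663 → [-276.0, 1234.6]
Outside: 1774 → excluded.
Retained (n=13): Σ = 4936, mean = 4936/13 = 379.692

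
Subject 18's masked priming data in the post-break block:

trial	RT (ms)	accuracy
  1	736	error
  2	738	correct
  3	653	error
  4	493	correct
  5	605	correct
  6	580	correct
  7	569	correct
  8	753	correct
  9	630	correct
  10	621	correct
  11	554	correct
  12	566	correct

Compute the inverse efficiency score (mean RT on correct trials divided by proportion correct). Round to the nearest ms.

733 ms

Correct trials (n=10): 738, 493, 605, 580, 569, 753, 630, 621, 554, 566
Mean correct RT = 6109/10 = 610.9000 ms
Proportion correct = 10/12
IES = 610.9000 / (10/12) = 733.080 ms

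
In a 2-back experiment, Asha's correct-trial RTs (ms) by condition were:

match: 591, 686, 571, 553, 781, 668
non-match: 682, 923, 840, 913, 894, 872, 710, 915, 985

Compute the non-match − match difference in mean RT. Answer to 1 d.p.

M(match) = 3850/6 = 641.667
M(non-match) = 7734/9 = 859.333
Difference = 859.333 − 641.667 = 217.667 ms

217.7 ms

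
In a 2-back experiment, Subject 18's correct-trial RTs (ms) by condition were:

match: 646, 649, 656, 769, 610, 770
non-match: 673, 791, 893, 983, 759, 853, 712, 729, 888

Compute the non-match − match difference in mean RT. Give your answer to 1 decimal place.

125.7 ms

M(match) = 4100/6 = 683.333
M(non-match) = 7281/9 = 809.000
Difference = 809.000 − 683.333 = 125.667 ms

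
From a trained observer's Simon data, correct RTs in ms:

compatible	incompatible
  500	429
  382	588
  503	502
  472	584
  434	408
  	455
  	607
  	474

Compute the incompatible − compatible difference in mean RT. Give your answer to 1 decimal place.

47.7 ms

M(compatible) = 2291/5 = 458.200
M(incompatible) = 4047/8 = 505.875
Difference = 505.875 − 458.200 = 47.675 ms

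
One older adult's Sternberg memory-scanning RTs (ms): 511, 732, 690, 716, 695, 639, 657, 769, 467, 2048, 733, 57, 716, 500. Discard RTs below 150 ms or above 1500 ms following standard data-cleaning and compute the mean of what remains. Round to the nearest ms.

Excluded: 57, 2048
Retained (n=12): Σ = 7825
Mean = 7825/12 = 652.0833

652 ms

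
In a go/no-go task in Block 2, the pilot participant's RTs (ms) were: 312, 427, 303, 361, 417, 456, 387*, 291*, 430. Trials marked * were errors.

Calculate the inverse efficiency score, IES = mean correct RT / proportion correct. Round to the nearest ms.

497 ms

Correct trials (n=7): 312, 427, 303, 361, 417, 456, 430
Mean correct RT = 2706/7 = 386.5714 ms
Proportion correct = 7/9
IES = 386.5714 / (7/9) = 497.020 ms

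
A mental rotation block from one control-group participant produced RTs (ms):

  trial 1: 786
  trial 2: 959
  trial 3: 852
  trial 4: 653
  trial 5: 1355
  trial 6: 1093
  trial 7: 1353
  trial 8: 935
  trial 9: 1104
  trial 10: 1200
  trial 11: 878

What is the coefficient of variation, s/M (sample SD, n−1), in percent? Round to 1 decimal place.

n = 11, Σ = 11168, M = 1015.2727
Σ(x−M)² = 516432.182; s = √(516432.182/10) = 227.2514
CV = 227.2514 / 1015.2727 = 0.22383 = 22.383%

22.4%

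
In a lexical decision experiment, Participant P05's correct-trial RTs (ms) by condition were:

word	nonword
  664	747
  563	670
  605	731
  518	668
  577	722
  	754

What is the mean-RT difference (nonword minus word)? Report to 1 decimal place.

M(word) = 2927/5 = 585.400
M(nonword) = 4292/6 = 715.333
Difference = 715.333 − 585.400 = 129.933 ms

129.9 ms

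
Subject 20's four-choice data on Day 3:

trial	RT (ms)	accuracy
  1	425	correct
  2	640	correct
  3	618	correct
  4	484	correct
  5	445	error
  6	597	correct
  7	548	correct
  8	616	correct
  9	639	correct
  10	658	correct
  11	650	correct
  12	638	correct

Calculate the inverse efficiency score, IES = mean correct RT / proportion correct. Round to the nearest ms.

646 ms

Correct trials (n=11): 425, 640, 618, 484, 597, 548, 616, 639, 658, 650, 638
Mean correct RT = 6513/11 = 592.0909 ms
Proportion correct = 11/12
IES = 592.0909 / (11/12) = 645.917 ms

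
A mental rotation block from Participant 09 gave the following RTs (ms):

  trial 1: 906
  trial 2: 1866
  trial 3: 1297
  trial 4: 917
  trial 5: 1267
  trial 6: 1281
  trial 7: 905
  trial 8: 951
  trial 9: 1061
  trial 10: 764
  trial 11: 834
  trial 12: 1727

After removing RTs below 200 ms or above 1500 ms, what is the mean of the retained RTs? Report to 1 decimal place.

Excluded: 1727, 1866
Retained (n=10): Σ = 10183
Mean = 10183/10 = 1018.3000

1018.3 ms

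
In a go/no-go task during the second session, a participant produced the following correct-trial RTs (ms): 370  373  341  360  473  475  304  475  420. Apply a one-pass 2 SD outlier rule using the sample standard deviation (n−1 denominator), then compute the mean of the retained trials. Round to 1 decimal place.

n = 9, ΣRT = 3591, M = 399.000
Σ(x−M)² = 32896.00; s = √(32896.00/8) = 64.125
Cutoffs: 399.000 ± 2·64.125 → [270.8, 527.2]
No RTs fall outside the cutoffs; all 9 retained. Mean = 3591/9 = 399.000

399.0 ms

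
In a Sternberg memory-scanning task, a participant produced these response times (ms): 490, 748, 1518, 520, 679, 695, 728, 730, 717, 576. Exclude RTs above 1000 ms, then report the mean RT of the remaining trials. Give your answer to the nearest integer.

654 ms

Excluded: 1518
Retained (n=9): Σ = 5883
Mean = 5883/9 = 653.6667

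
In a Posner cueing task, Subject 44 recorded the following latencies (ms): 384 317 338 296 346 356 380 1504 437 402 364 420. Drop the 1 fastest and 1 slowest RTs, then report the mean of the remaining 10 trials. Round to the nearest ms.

374 ms

Sorted: 296, 317, 338, 346, 356, 364, 380, 384, 402, 420, 437, 1504
Drop lowest 1 (296) and highest 1 (1504)
Remaining (n=10): Σ = 3744, mean = 3744/10 = 374.400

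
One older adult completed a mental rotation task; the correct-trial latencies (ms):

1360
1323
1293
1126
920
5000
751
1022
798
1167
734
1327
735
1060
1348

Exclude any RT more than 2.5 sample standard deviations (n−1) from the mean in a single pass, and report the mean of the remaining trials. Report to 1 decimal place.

1068.9 ms

n = 15, ΣRT = 19964, M = 1330.933
Σ(x−M)² = 15203092.93; s = √(15203092.93/14) = 1042.082
Cutoffs: 1330.933 ± 2.5·1042.082 → [-1274.3, 3936.1]
Outside: 5000 → excluded.
Retained (n=14): Σ = 14964, mean = 14964/14 = 1068.857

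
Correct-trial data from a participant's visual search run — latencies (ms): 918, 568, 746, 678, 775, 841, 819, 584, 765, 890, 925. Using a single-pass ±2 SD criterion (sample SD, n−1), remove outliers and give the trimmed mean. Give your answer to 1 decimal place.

773.5 ms

n = 11, ΣRT = 8509, M = 773.545
Σ(x−M)² = 152122.73; s = √(152122.73/10) = 123.338
Cutoffs: 773.545 ± 2·123.338 → [526.9, 1020.2]
No RTs fall outside the cutoffs; all 11 retained. Mean = 8509/11 = 773.545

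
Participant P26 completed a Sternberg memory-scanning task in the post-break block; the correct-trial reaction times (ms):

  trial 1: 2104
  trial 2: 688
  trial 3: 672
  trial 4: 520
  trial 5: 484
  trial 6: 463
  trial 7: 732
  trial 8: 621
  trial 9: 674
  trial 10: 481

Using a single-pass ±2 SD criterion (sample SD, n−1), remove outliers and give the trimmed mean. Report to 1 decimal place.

592.8 ms

n = 10, ΣRT = 7439, M = 743.900
Σ(x−M)² = 2143998.90; s = √(2143998.90/9) = 488.080
Cutoffs: 743.900 ± 2·488.080 → [-232.3, 1720.1]
Outside: 2104 → excluded.
Retained (n=9): Σ = 5335, mean = 5335/9 = 592.778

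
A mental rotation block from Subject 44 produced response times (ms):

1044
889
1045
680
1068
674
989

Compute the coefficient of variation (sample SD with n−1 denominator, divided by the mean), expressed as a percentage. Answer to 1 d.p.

n = 7, Σ = 6389, M = 912.7143
Σ(x−M)² = 176371.429; s = √(176371.429/6) = 171.4504
CV = 171.4504 / 912.7143 = 0.18785 = 18.785%

18.8%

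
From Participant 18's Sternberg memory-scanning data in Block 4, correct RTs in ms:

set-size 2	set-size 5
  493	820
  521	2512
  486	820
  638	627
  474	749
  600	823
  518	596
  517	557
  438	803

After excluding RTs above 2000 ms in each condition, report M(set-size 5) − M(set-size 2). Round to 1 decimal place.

203.8 ms

set-size 5: exclude 2512
M(set-size 2) = 4685/9 = 520.556
M(set-size 5) = 5795/8 = 724.375
Difference = 724.375 − 520.556 = 203.819 ms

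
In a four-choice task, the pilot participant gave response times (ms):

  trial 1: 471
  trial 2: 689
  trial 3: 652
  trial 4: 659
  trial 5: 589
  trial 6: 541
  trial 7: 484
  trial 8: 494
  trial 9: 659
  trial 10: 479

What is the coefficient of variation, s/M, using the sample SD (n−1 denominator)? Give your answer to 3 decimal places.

n = 10, Σ = 5717, M = 571.7000
Σ(x−M)² = 69154.100; s = √(69154.100/9) = 87.6572
CV = 87.6572 / 571.7000 = 0.15333

0.153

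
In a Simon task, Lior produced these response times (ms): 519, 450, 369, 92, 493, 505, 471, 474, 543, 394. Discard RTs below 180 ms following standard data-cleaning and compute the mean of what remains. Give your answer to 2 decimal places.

Excluded: 92
Retained (n=9): Σ = 4218
Mean = 4218/9 = 468.6667

468.67 ms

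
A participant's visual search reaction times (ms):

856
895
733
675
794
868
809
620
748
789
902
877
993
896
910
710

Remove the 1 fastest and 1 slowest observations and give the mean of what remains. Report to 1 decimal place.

818.7 ms

Sorted: 620, 675, 710, 733, 748, 789, 794, 809, 856, 868, 877, 895, 896, 902, 910, 993
Drop lowest 1 (620) and highest 1 (993)
Remaining (n=14): Σ = 11462, mean = 11462/14 = 818.714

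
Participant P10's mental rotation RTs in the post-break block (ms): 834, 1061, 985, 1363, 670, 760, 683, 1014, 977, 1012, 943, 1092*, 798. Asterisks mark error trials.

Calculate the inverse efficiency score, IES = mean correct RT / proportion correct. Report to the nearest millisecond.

1002 ms

Correct trials (n=12): 834, 1061, 985, 1363, 670, 760, 683, 1014, 977, 1012, 943, 798
Mean correct RT = 11100/12 = 925.0000 ms
Proportion correct = 12/13
IES = 925.0000 / (12/13) = 1002.083 ms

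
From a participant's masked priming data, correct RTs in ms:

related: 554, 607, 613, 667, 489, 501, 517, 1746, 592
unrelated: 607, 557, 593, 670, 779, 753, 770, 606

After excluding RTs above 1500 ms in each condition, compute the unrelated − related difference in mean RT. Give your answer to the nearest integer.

99 ms

related: exclude 1746
M(related) = 4540/8 = 567.500
M(unrelated) = 5335/8 = 666.875
Difference = 666.875 − 567.500 = 99.375 ms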